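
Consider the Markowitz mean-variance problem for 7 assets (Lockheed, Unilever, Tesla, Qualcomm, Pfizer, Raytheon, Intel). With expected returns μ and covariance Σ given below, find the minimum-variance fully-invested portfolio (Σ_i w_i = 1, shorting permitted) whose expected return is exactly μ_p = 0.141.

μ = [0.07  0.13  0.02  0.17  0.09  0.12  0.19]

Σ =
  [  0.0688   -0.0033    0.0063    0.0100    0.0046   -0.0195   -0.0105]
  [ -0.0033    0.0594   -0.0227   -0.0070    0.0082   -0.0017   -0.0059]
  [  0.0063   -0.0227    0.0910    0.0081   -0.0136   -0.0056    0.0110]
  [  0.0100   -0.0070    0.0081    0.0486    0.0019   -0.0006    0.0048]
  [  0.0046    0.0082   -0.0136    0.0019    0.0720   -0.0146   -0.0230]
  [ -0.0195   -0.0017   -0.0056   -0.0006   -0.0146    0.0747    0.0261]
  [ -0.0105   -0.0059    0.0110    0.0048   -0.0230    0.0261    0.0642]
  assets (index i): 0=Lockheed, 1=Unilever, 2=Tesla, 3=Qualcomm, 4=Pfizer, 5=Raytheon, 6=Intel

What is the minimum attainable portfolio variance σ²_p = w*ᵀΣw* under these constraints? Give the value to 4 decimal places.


0.0099

x=Σ⁻¹μ = [1.4012  2.9261  0.5812  3.1332  2.2039  1.3649  3.3584]
y=Σ⁻¹𝟙 = [18.3546  25.3740  17.0088  15.2934  21.8641  18.4181  17.1976]
a=μᵀx=2.022992  b=𝟙ᵀx=14.968987  c=𝟙ᵀy=133.510610  D=ac−b²=46.020277
λ₁=(c·0.141−b)/D = (133.510610·0.141−14.968987)/46.020277 = 0.083789
λ₂=(a−b·0.141)/D = (2.022992−14.968987·0.141)/46.020277 = -0.001904
w* = 0.083789·x + -0.001904·y:
  w_0 = 0.083789·1.4012 + -0.001904·18.3546 = 0.0825  (Lockheed)
  w_1 = 0.083789·2.9261 + -0.001904·25.3740 = 0.1969  (Unilever)
  w_2 = 0.083789·0.5812 + -0.001904·17.0088 = 0.0163  (Tesla)
  w_3 = 0.083789·3.1332 + -0.001904·15.2934 = 0.2334  (Qualcomm)
  w_4 = 0.083789·2.2039 + -0.001904·21.8641 = 0.1430  (Pfizer)
  w_5 = 0.083789·1.3649 + -0.001904·18.4181 = 0.0793  (Raytheon)
  w_6 = 0.083789·3.3584 + -0.001904·17.1976 = 0.2487  (Intel)
Σw_i=1.0000  μᵀw=0.1410
σ²=wᵀΣw=λ₁·μ_p+λ₂ = 0.083789·0.141 + -0.001904 = 0.009910 ≈ 0.0099


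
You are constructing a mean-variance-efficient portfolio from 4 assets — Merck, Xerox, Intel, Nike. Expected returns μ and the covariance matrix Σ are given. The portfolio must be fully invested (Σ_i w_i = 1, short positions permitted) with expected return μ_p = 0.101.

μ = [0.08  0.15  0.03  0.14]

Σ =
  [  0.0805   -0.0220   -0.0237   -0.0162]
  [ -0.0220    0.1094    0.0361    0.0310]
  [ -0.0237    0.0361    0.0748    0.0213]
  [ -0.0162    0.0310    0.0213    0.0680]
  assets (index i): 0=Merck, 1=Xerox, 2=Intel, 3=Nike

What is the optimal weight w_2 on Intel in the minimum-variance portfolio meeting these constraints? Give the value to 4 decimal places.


u=Σ⁻¹μ = [1.6576  1.2206  -0.2230  1.9671]
v=Σ⁻¹𝟙 = [20.4527  5.0496  13.7161  12.9800]
a=μᵀu=0.584406  b=𝟙ᵀu=4.622342  c=𝟙ᵀv=52.198380  D=ac−b²=9.139025
λ₁=(c·0.101−b)/D = (52.198380·0.101−4.622342)/9.139025 = 0.071090
λ₂=(a−b·0.101)/D = (0.584406−4.622342·0.101)/9.139025 = 0.012862
w* = 0.071090·u + 0.012862·v:
  w_0 = 0.071090·1.6576 + 0.012862·20.4527 = 0.3809  (Merck)
  w_1 = 0.071090·1.2206 + 0.012862·5.0496 = 0.1517  (Xerox)
  w_2 = 0.071090·-0.2230 + 0.012862·13.7161 = 0.1606  (Intel)
  w_3 = 0.071090·1.9671 + 0.012862·12.9800 = 0.3068  (Nike)
Σw_i=1.0000  μᵀw=0.1010
σ²=wᵀΣw=λ₁·μ_p+λ₂ = 0.071090·0.101 + 0.012862 = 0.020043 ≈ 0.0200

0.1606


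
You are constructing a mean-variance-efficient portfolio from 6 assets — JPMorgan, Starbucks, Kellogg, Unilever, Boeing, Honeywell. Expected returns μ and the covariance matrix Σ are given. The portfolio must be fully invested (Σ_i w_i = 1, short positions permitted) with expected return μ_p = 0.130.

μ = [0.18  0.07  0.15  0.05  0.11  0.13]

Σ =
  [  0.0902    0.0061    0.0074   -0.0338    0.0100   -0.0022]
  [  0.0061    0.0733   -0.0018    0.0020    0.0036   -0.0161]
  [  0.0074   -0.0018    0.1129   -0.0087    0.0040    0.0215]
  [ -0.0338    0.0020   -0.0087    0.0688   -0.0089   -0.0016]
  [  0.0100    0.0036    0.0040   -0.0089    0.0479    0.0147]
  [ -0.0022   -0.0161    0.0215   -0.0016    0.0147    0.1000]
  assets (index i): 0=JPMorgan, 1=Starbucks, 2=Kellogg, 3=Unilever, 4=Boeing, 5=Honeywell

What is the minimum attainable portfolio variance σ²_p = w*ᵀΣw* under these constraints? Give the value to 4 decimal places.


g=Σ⁻¹μ = [2.5619  0.8489  1.0956  2.3463  1.7225  1.0418]
h=Σ⁻¹𝟙 = [17.7036  12.6453  7.6631  26.3427  17.8536  8.5748]
a=μᵀg=1.127137  b=𝟙ᵀg=9.617047  c=𝟙ᵀh=90.783139  D=ac−b²=9.837448
λ₁=(c·0.130−b)/D = (90.783139·0.130−9.617047)/9.837448 = 0.222086
λ₂=(a−b·0.130)/D = (1.127137−9.617047·0.130)/9.837448 = -0.012511
w* = 0.222086·g + -0.012511·h:
  w_0 = 0.222086·2.5619 + -0.012511·17.7036 = 0.3475  (JPMorgan)
  w_1 = 0.222086·0.8489 + -0.012511·12.6453 = 0.0303  (Starbucks)
  w_2 = 0.222086·1.0956 + -0.012511·7.6631 = 0.1474  (Kellogg)
  w_3 = 0.222086·2.3463 + -0.012511·26.3427 = 0.1915  (Unilever)
  w_4 = 0.222086·1.7225 + -0.012511·17.8536 = 0.1592  (Boeing)
  w_5 = 0.222086·1.0418 + -0.012511·8.5748 = 0.1241  (Honeywell)
Σw_i=1.0000  μᵀw=0.1300
σ²=wᵀΣw=λ₁·μ_p+λ₂ = 0.222086·0.130 + -0.012511 = 0.016360 ≈ 0.0164

0.0164


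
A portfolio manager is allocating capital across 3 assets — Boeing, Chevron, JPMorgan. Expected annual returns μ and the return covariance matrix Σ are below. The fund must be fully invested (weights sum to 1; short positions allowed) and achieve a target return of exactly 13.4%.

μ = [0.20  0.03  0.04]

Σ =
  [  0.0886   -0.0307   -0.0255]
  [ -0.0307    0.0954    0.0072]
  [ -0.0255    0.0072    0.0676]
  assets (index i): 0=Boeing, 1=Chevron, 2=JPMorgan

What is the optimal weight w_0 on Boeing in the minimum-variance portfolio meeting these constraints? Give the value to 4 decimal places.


u=Σ⁻¹μ = [3.1497  1.2034  1.6517]
v=Σ⁻¹𝟙 = [23.2150  16.3066  21.8132]
a=μᵀu=0.732103  b=𝟙ᵀu=6.004726  c=𝟙ᵀv=61.334795  D=ac−b²=8.846681
λ₁=(c·0.134−b)/D = (61.334795·0.134−6.004726)/8.846681 = 0.250279
λ₂=(a−b·0.134)/D = (0.732103−6.004726·0.134)/8.846681 = -0.008199
w* = 0.250279·u + -0.008199·v:
  w_0 = 0.250279·3.1497 + -0.008199·23.2150 = 0.5980  (Boeing)
  w_1 = 0.250279·1.2034 + -0.008199·16.3066 = 0.1675  (Chevron)
  w_2 = 0.250279·1.6517 + -0.008199·21.8132 = 0.2345  (JPMorgan)
Σw_i=1.0000  μᵀw=0.1340
σ²=wᵀΣw=λ₁·μ_p+λ₂ = 0.250279·0.134 + -0.008199 = 0.025339 ≈ 0.0253

0.5980


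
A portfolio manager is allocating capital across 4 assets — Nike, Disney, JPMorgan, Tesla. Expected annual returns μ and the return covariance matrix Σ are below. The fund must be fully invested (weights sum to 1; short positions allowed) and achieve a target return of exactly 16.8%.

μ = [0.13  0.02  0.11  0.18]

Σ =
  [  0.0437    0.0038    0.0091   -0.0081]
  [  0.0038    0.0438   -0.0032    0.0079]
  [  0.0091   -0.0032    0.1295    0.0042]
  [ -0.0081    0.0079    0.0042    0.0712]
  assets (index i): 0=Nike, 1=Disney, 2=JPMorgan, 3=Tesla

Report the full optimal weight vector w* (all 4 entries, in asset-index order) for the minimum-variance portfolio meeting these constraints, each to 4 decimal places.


0.5629  -0.1324  0.0720  0.4975

x=Σ⁻¹μ = [3.4412  -0.3330  0.5045  2.9268]
y=Σ⁻¹𝟙 = [22.6005  18.7625  6.1379  14.1722]
a=μᵀx=1.023008  b=𝟙ᵀx=6.539480  c=𝟙ᵀy=61.673112  D=ac−b²=20.327263
λ₁=(c·0.168−b)/D = (61.673112·0.168−6.539480)/20.327263 = 0.188004
λ₂=(a−b·0.168)/D = (1.023008−6.539480·0.168)/20.327263 = -0.003720
w* = 0.188004·x + -0.003720·y:
  w_0 = 0.188004·3.4412 + -0.003720·22.6005 = 0.5629  (Nike)
  w_1 = 0.188004·-0.3330 + -0.003720·18.7625 = -0.1324  (Disney)
  w_2 = 0.188004·0.5045 + -0.003720·6.1379 = 0.0720  (JPMorgan)
  w_3 = 0.188004·2.9268 + -0.003720·14.1722 = 0.4975  (Tesla)
Σw_i=1.0000  μᵀw=0.1680
σ²=wᵀΣw=λ₁·μ_p+λ₂ = 0.188004·0.168 + -0.003720 = 0.027864 ≈ 0.0279


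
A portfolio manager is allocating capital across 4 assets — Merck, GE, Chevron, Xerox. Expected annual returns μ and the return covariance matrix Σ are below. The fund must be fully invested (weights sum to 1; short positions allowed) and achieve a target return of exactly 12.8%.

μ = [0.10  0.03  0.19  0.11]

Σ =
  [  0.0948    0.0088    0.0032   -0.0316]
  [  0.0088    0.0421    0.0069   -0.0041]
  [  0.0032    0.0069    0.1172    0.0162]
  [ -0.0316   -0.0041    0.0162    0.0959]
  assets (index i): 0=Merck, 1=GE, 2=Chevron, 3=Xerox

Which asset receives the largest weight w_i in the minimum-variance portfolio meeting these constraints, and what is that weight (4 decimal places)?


p=Σ⁻¹μ = [1.4476  0.3228  1.3682  1.4067]
q=Σ⁻¹𝟙 = [13.3574  21.6241  4.8299  14.9375]
a=μᵀp=0.569138  b=𝟙ᵀp=4.545263  c=𝟙ᵀq=54.748815  D=ac−b²=10.500199
λ₁=(c·0.128−b)/D = (54.748815·0.128−4.545263)/10.500199 = 0.234528
λ₂=(a−b·0.128)/D = (0.569138−4.545263·0.128)/10.500199 = -0.001205
w* = 0.234528·p + -0.001205·q:
  w_0 = 0.234528·1.4476 + -0.001205·13.3574 = 0.3234  (Merck)
  w_1 = 0.234528·0.3228 + -0.001205·21.6241 = 0.0496  (GE)
  w_2 = 0.234528·1.3682 + -0.001205·4.8299 = 0.3151  (Chevron)
  w_3 = 0.234528·1.4067 + -0.001205·14.9375 = 0.3119  (Xerox)
Σw_i=1.0000  μᵀw=0.1280
σ²=wᵀΣw=λ₁·μ_p+λ₂ = 0.234528·0.128 + -0.001205 = 0.028814 ≈ 0.0288

Merck (0.3234)


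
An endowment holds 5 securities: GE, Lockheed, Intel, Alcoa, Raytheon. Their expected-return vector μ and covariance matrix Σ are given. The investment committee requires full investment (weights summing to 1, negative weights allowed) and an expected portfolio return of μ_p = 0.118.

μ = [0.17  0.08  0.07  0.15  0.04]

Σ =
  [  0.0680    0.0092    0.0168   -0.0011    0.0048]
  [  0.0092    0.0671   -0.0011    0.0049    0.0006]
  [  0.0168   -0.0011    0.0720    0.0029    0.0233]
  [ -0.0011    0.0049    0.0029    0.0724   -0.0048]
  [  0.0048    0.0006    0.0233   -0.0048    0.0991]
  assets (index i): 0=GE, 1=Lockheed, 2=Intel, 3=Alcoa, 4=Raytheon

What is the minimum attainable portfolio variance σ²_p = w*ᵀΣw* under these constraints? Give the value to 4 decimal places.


p=Σ⁻¹μ = [2.3525  0.7196  0.2447  2.0708  0.3281]
q=Σ⁻¹𝟙 = [10.5632  12.5469  8.4367  13.3269  8.1651]
a=μᵀp=0.798370  b=𝟙ᵀp=5.715705  c=𝟙ᵀq=53.038836  D=ac−b²=9.675349
λ₁=(c·0.118−b)/D = (53.038836·0.118−5.715705)/9.675349 = 0.056109
λ₂=(a−b·0.118)/D = (0.798370−5.715705·0.118)/9.675349 = 0.012808
w* = 0.056109·p + 0.012808·q:
  w_0 = 0.056109·2.3525 + 0.012808·10.5632 = 0.2673  (GE)
  w_1 = 0.056109·0.7196 + 0.012808·12.5469 = 0.2011  (Lockheed)
  w_2 = 0.056109·0.2447 + 0.012808·8.4367 = 0.1218  (Intel)
  w_3 = 0.056109·2.0708 + 0.012808·13.3269 = 0.2869  (Alcoa)
  w_4 = 0.056109·0.3281 + 0.012808·8.1651 = 0.1230  (Raytheon)
Σw_i=1.0000  μᵀw=0.1180
σ²=wᵀΣw=λ₁·μ_p+λ₂ = 0.056109·0.118 + 0.012808 = 0.019428 ≈ 0.0194

0.0194


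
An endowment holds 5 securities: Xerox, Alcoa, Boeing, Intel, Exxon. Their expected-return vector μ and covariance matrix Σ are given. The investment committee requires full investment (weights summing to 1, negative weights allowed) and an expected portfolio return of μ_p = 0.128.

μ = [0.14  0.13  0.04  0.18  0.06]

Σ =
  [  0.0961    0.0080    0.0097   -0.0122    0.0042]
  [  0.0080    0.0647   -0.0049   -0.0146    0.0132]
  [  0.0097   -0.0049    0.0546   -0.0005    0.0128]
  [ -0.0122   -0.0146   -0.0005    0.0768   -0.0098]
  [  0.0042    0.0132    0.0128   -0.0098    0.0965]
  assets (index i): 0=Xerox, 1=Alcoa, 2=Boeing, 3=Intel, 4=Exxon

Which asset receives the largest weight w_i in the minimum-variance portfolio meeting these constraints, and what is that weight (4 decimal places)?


u=Σ⁻¹μ = [1.5674  2.4735  0.5985  3.1247  0.4531]
v=Σ⁻¹𝟙 = [9.2770  18.4172  16.8201  19.0163  7.1398]
a=μᵀu=1.154550  b=𝟙ᵀu=8.217143  c=𝟙ᵀv=70.670400  D=ac−b²=14.071073
λ₁=(c·0.128−b)/D = (70.670400·0.128−8.217143)/14.071073 = 0.058892
λ₂=(a−b·0.128)/D = (1.154550−8.217143·0.128)/14.071073 = 0.007303
w* = 0.058892·u + 0.007303·v:
  w_0 = 0.058892·1.5674 + 0.007303·9.2770 = 0.1601  (Xerox)
  w_1 = 0.058892·2.4735 + 0.007303·18.4172 = 0.2802  (Alcoa)
  w_2 = 0.058892·0.5985 + 0.007303·16.8201 = 0.1581  (Boeing)
  w_3 = 0.058892·3.1247 + 0.007303·19.0163 = 0.3229  (Intel)
  w_4 = 0.058892·0.4531 + 0.007303·7.1398 = 0.0788  (Exxon)
Σw_i=1.0000  μᵀw=0.1280
σ²=wᵀΣw=λ₁·μ_p+λ₂ = 0.058892·0.128 + 0.007303 = 0.014841 ≈ 0.0148

Intel (0.3229)


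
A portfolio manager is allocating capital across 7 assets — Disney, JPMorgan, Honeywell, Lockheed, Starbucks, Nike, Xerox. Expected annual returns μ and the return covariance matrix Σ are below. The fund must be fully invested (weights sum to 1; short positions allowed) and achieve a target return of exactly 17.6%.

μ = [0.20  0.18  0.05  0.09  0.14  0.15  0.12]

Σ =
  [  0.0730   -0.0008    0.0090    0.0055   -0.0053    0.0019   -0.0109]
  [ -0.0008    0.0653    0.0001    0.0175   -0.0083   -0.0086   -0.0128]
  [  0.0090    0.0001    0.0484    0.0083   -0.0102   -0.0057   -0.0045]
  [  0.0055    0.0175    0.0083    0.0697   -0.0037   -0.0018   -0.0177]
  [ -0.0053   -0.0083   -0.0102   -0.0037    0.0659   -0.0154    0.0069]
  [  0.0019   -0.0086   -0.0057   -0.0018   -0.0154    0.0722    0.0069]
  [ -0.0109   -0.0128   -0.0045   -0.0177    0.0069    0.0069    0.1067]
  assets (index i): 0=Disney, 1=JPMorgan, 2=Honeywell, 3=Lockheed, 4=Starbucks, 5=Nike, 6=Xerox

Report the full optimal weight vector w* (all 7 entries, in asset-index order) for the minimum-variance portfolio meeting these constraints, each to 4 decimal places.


0.2754  0.3063  -0.0582  -0.0326  0.2211  0.2039  0.0840

x=Σ⁻¹μ = [2.9554  3.8522  1.6951  0.5786  3.7336  3.2499  1.6045]
y=Σ⁻¹𝟙 = [13.2790  21.8205  26.1677  10.0276  27.6559  23.0885  12.8318]
a=μᵀx=2.624034  b=𝟙ᵀx=17.669283  c=𝟙ᵀy=134.871024  D=ac−b²=41.702657
λ₁=(c·0.176−b)/D = (134.871024·0.176−17.669283)/41.702657 = 0.145507
λ₂=(a−b·0.176)/D = (2.624034−17.669283·0.176)/41.702657 = -0.011648
w* = 0.145507·x + -0.011648·y:
  w_0 = 0.145507·2.9554 + -0.011648·13.2790 = 0.2754  (Disney)
  w_1 = 0.145507·3.8522 + -0.011648·21.8205 = 0.3063  (JPMorgan)
  w_2 = 0.145507·1.6951 + -0.011648·26.1677 = -0.0582  (Honeywell)
  w_3 = 0.145507·0.5786 + -0.011648·10.0276 = -0.0326  (Lockheed)
  w_4 = 0.145507·3.7336 + -0.011648·27.6559 = 0.2211  (Starbucks)
  w_5 = 0.145507·3.2499 + -0.011648·23.0885 = 0.2039  (Nike)
  w_6 = 0.145507·1.6045 + -0.011648·12.8318 = 0.0840  (Xerox)
Σw_i=1.0000  μᵀw=0.1760
σ²=wᵀΣw=λ₁·μ_p+λ₂ = 0.145507·0.176 + -0.011648 = 0.013961 ≈ 0.0140


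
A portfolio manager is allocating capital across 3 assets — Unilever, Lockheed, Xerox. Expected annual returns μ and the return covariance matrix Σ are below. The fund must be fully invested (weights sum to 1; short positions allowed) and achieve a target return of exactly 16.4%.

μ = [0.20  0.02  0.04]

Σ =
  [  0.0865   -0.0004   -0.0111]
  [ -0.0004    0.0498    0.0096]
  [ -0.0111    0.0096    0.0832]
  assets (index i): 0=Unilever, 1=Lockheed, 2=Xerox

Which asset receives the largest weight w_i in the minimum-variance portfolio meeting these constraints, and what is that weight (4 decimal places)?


Unilever (0.7763)

u=Σ⁻¹μ = [2.4124  0.2723  0.7712]
v=Σ⁻¹𝟙 = [13.1455  17.9297  11.7042]
a=μᵀu=0.518766  b=𝟙ᵀu=3.455869  c=𝟙ᵀv=42.779421  D=ac−b²=10.249477
λ₁=(c·0.164−b)/D = (42.779421·0.164−3.455869)/10.249477 = 0.347331
λ₂=(a−b·0.164)/D = (0.518766−3.455869·0.164)/10.249477 = -0.004683
w* = 0.347331·u + -0.004683·v:
  w_0 = 0.347331·2.4124 + -0.004683·13.1455 = 0.7763  (Unilever)
  w_1 = 0.347331·0.2723 + -0.004683·17.9297 = 0.0106  (Lockheed)
  w_2 = 0.347331·0.7712 + -0.004683·11.7042 = 0.2130  (Xerox)
Σw_i=1.0000  μᵀw=0.1640
σ²=wᵀΣw=λ₁·μ_p+λ₂ = 0.347331·0.164 + -0.004683 = 0.052279 ≈ 0.0523


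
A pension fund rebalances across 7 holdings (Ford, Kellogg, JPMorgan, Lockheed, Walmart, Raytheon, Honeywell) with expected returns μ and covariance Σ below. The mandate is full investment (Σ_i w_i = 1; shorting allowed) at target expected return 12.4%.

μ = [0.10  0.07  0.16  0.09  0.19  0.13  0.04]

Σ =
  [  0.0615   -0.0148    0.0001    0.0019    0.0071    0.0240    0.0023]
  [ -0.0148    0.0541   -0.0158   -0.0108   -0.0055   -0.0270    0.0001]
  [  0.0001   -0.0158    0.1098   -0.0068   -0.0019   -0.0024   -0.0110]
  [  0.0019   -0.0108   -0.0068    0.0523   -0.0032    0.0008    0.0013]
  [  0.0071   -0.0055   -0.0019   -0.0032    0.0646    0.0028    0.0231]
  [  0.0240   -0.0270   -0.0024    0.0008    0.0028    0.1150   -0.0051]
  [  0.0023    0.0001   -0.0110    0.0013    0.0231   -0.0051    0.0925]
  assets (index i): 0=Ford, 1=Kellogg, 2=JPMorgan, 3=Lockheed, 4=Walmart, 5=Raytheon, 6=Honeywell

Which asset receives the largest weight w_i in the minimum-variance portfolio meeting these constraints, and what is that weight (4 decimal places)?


u=Σ⁻¹μ = [1.4763  4.1899  2.3304  3.0142  3.3155  1.7483  -0.1056]
v=Σ⁻¹𝟙 = [17.7310  44.2878  18.8808  30.5543  15.4235  15.6048  9.1466]
a=μᵀu=1.938069  b=𝟙ᵀu=15.969020  c=𝟙ᵀv=151.628800  D=ac−b²=38.857530
λ₁=(c·0.124−b)/D = (151.628800·0.124−15.969020)/38.857530 = 0.072906
λ₂=(a−b·0.124)/D = (1.938069−15.969020·0.124)/38.857530 = -0.001083
w* = 0.072906·u + -0.001083·v:
  w_0 = 0.072906·1.4763 + -0.001083·17.7310 = 0.0884  (Ford)
  w_1 = 0.072906·4.1899 + -0.001083·44.2878 = 0.2575  (Kellogg)
  w_2 = 0.072906·2.3304 + -0.001083·18.8808 = 0.1495  (JPMorgan)
  w_3 = 0.072906·3.0142 + -0.001083·30.5543 = 0.1867  (Lockheed)
  w_4 = 0.072906·3.3155 + -0.001083·15.4235 = 0.2250  (Walmart)
  w_5 = 0.072906·1.7483 + -0.001083·15.6048 = 0.1106  (Raytheon)
  w_6 = 0.072906·-0.1056 + -0.001083·9.1466 = -0.0176  (Honeywell)
Σw_i=1.0000  μᵀw=0.1240
σ²=wᵀΣw=λ₁·μ_p+λ₂ = 0.072906·0.124 + -0.001083 = 0.007957 ≈ 0.0080

Kellogg (0.2575)


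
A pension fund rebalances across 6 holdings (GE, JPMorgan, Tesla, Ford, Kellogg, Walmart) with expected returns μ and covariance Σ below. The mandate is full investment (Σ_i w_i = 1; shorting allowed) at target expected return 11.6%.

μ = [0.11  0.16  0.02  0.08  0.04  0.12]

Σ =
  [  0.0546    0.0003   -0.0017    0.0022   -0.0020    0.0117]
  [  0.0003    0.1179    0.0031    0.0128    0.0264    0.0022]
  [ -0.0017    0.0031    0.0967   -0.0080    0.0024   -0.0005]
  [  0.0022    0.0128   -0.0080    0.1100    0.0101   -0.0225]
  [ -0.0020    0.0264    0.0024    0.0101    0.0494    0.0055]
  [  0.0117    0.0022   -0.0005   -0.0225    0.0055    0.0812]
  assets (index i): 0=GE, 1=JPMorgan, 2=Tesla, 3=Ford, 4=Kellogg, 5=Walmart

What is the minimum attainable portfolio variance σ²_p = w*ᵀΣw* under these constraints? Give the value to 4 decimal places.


0.0214

u=Σ⁻¹μ = [1.6626  1.2564  0.2799  0.8807  -0.1506  1.4602]
v=Σ⁻¹𝟙 = [16.2684  3.4354  11.0443  10.1805  15.1404  11.7416]
a=μᵀu=0.629152  b=𝟙ᵀu=5.389114  c=𝟙ᵀv=67.810513  D=ac−b²=13.620552
λ₁=(c·0.116−b)/D = (67.810513·0.116−5.389114)/13.620552 = 0.181851
λ₂=(a−b·0.116)/D = (0.629152−5.389114·0.116)/13.620552 = 0.000295
w* = 0.181851·u + 0.000295·v:
  w_0 = 0.181851·1.6626 + 0.000295·16.2684 = 0.3071  (GE)
  w_1 = 0.181851·1.2564 + 0.000295·3.4354 = 0.2295  (JPMorgan)
  w_2 = 0.181851·0.2799 + 0.000295·11.0443 = 0.0542  (Tesla)
  w_3 = 0.181851·0.8807 + 0.000295·10.1805 = 0.1632  (Ford)
  w_4 = 0.181851·-0.1506 + 0.000295·15.1404 = -0.0229  (Kellogg)
  w_5 = 0.181851·1.4602 + 0.000295·11.7416 = 0.2690  (Walmart)
Σw_i=1.0000  μᵀw=0.1160
σ²=wᵀΣw=λ₁·μ_p+λ₂ = 0.181851·0.116 + 0.000295 = 0.021389 ≈ 0.0214


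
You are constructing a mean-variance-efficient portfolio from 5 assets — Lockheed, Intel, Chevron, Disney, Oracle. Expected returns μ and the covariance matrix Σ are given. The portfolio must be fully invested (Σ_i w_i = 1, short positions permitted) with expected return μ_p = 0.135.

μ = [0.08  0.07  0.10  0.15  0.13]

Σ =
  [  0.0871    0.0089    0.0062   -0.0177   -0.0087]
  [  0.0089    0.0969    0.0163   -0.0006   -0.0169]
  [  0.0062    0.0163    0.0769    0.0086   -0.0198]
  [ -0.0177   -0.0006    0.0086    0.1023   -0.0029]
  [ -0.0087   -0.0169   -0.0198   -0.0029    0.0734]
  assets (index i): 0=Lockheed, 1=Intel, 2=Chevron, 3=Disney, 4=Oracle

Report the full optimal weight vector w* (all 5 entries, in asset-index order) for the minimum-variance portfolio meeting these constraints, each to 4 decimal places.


0.0583  -0.0850  0.1808  0.4120  0.4339

p=Σ⁻¹μ = [1.3216  0.8091  1.5037  1.6465  2.5847]
q=Σ⁻¹𝟙 = [13.9751  10.5861  13.9763  11.7026  21.9504]
a=μᵀp=0.895725  b=𝟙ᵀp=7.865594  c=𝟙ᵀq=72.190405  D=ac−b²=2.795210
λ₁=(c·0.135−b)/D = (72.190405·0.135−7.865594)/2.795210 = 0.672619
λ₂=(a−b·0.135)/D = (0.895725−7.865594·0.135)/2.795210 = -0.059434
w* = 0.672619·p + -0.059434·q:
  w_0 = 0.672619·1.3216 + -0.059434·13.9751 = 0.0583  (Lockheed)
  w_1 = 0.672619·0.8091 + -0.059434·10.5861 = -0.0850  (Intel)
  w_2 = 0.672619·1.5037 + -0.059434·13.9763 = 0.1808  (Chevron)
  w_3 = 0.672619·1.6465 + -0.059434·11.7026 = 0.4120  (Disney)
  w_4 = 0.672619·2.5847 + -0.059434·21.9504 = 0.4339  (Oracle)
Σw_i=1.0000  μᵀw=0.1350
σ²=wᵀΣw=λ₁·μ_p+λ₂ = 0.672619·0.135 + -0.059434 = 0.031370 ≈ 0.0314


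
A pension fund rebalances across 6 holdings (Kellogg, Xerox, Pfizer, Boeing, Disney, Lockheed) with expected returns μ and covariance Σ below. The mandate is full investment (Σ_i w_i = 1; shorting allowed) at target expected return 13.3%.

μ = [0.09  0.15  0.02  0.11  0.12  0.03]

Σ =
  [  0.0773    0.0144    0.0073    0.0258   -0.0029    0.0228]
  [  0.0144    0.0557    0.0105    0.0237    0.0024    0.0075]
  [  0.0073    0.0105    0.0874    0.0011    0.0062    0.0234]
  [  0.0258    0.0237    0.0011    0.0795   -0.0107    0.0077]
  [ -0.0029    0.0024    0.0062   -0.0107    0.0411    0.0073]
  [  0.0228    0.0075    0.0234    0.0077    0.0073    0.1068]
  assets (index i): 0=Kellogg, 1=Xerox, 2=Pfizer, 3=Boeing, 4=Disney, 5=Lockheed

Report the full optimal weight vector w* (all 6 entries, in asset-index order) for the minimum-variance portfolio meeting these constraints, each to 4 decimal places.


0.1024  0.3223  -0.0434  0.1587  0.5006  -0.0406

x=Σ⁻¹μ = [0.6593  2.0290  -0.2450  1.0213  3.1933  -0.2406]
y=Σ⁻¹𝟙 = [7.0950  8.7176  7.0056  10.7017  25.4855  3.1879]
a=μᵀx=0.847110  b=𝟙ᵀx=6.417383  c=𝟙ᵀy=62.193353  D=ac−b²=11.501784
λ₁=(c·0.133−b)/D = (62.193353·0.133−6.417383)/11.501784 = 0.161221
λ₂=(a−b·0.133)/D = (0.847110−6.417383·0.133)/11.501784 = -0.000557
w* = 0.161221·x + -0.000557·y:
  w_0 = 0.161221·0.6593 + -0.000557·7.0950 = 0.1024  (Kellogg)
  w_1 = 0.161221·2.0290 + -0.000557·8.7176 = 0.3223  (Xerox)
  w_2 = 0.161221·-0.2450 + -0.000557·7.0056 = -0.0434  (Pfizer)
  w_3 = 0.161221·1.0213 + -0.000557·10.7017 = 0.1587  (Boeing)
  w_4 = 0.161221·3.1933 + -0.000557·25.4855 = 0.5006  (Disney)
  w_5 = 0.161221·-0.2406 + -0.000557·3.1879 = -0.0406  (Lockheed)
Σw_i=1.0000  μᵀw=0.1330
σ²=wᵀΣw=λ₁·μ_p+λ₂ = 0.161221·0.133 + -0.000557 = 0.020886 ≈ 0.0209


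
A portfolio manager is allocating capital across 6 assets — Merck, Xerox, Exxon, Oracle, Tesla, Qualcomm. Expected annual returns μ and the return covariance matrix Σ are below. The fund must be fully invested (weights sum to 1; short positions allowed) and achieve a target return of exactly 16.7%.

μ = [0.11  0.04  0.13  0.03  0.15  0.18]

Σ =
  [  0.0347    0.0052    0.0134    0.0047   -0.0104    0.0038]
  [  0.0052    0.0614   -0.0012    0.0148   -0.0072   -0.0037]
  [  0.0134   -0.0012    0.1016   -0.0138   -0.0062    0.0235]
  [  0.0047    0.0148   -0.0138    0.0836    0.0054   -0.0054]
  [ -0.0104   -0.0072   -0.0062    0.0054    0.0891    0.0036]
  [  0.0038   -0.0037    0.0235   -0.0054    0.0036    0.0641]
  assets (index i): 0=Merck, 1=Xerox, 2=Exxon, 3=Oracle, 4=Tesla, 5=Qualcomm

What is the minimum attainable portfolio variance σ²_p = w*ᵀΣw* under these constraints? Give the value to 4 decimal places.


0.0285

x=Σ⁻¹μ = [3.2149  0.7369  0.4558  0.1452  2.0446  2.3903]
y=Σ⁻¹𝟙 = [26.3097  14.5754  5.6956  8.7047  14.8279  12.6947]
a=μᵀx=1.183693  b=𝟙ᵀx=8.987884  c=𝟙ᵀy=82.807936  D=ac−b²=17.237101
λ₁=(c·0.167−b)/D = (82.807936·0.167−8.987884)/17.237101 = 0.280850
λ₂=(a−b·0.167)/D = (1.183693−8.987884·0.167)/17.237101 = -0.018407
w* = 0.280850·x + -0.018407·y:
  w_0 = 0.280850·3.2149 + -0.018407·26.3097 = 0.4186  (Merck)
  w_1 = 0.280850·0.7369 + -0.018407·14.5754 = -0.0613  (Xerox)
  w_2 = 0.280850·0.4558 + -0.018407·5.6956 = 0.0232  (Exxon)
  w_3 = 0.280850·0.1452 + -0.018407·8.7047 = -0.1194  (Oracle)
  w_4 = 0.280850·2.0446 + -0.018407·14.8279 = 0.3013  (Tesla)
  w_5 = 0.280850·2.3903 + -0.018407·12.6947 = 0.4377  (Qualcomm)
Σw_i=1.0000  μᵀw=0.1670
σ²=wᵀΣw=λ₁·μ_p+λ₂ = 0.280850·0.167 + -0.018407 = 0.028495 ≈ 0.0285


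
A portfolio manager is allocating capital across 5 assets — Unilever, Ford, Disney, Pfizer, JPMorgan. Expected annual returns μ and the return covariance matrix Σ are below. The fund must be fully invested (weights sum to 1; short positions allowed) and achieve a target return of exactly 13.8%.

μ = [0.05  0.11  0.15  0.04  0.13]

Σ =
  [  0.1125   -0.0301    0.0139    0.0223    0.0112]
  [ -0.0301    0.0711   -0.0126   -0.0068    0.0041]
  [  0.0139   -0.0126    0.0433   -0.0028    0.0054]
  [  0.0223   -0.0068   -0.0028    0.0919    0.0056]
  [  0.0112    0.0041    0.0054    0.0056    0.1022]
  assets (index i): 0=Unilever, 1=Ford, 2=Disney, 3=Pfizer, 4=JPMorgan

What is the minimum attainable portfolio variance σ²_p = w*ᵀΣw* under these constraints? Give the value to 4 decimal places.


u=Σ⁻¹μ = [0.3981  2.4236  3.9685  0.5847  0.8894]
v=Σ⁻¹𝟙 = [9.0796  23.3906  26.9626  10.8751  5.8308]
a=μᵀu=1.020792  b=𝟙ᵀu=8.264335  c=𝟙ᵀv=76.138647  D=ac−b²=9.422499
λ₁=(c·0.138−b)/D = (76.138647·0.138−8.264335)/9.422499 = 0.238026
λ₂=(a−b·0.138)/D = (1.020792−8.264335·0.138)/9.422499 = -0.012702
w* = 0.238026·u + -0.012702·v:
  w_0 = 0.238026·0.3981 + -0.012702·9.0796 = -0.0206  (Unilever)
  w_1 = 0.238026·2.4236 + -0.012702·23.3906 = 0.2798  (Ford)
  w_2 = 0.238026·3.9685 + -0.012702·26.9626 = 0.6021  (Disney)
  w_3 = 0.238026·0.5847 + -0.012702·10.8751 = 0.0010  (Pfizer)
  w_4 = 0.238026·0.8894 + -0.012702·5.8308 = 0.1376  (JPMorgan)
Σw_i=1.0000  μᵀw=0.1380
σ²=wᵀΣw=λ₁·μ_p+λ₂ = 0.238026·0.138 + -0.012702 = 0.020145 ≈ 0.0201

0.0201


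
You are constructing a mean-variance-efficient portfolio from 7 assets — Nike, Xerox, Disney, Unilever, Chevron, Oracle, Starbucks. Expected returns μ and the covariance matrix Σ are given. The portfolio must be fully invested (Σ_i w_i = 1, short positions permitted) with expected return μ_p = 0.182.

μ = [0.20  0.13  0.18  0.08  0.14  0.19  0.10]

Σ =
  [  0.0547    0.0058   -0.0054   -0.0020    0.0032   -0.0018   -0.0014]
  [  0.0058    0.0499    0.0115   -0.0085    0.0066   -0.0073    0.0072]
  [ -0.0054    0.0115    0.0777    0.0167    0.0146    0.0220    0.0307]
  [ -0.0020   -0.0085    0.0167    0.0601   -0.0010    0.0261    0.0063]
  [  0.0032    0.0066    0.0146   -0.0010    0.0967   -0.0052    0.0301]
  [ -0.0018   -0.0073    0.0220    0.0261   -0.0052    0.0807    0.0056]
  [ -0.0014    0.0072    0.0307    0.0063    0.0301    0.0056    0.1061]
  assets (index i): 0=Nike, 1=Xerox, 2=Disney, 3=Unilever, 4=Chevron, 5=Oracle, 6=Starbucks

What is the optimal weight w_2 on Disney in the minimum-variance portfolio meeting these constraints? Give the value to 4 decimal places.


p=Σ⁻¹μ = [3.5847  2.1342  1.3223  0.4506  1.1043  2.1919  0.0067]
q=Σ⁻¹𝟙 = [16.9133  19.9095  2.1835  15.0618  7.4517  9.2943  4.1665]
a=μᵀp=1.840177  b=𝟙ᵀp=10.794674  c=𝟙ᵀq=74.980603  D=ac−b²=21.452621
λ₁=(c·0.182−b)/D = (74.980603·0.182−10.794674)/21.452621 = 0.132935
λ₂=(a−b·0.182)/D = (1.840177−10.794674·0.182)/21.452621 = -0.005801
w* = 0.132935·p + -0.005801·q:
  w_0 = 0.132935·3.5847 + -0.005801·16.9133 = 0.3784  (Nike)
  w_1 = 0.132935·2.1342 + -0.005801·19.9095 = 0.1682  (Xerox)
  w_2 = 0.132935·1.3223 + -0.005801·2.1835 = 0.1631  (Disney)
  w_3 = 0.132935·0.4506 + -0.005801·15.0618 = -0.0275  (Unilever)
  w_4 = 0.132935·1.1043 + -0.005801·7.4517 = 0.1036  (Chevron)
  w_5 = 0.132935·2.1919 + -0.005801·9.2943 = 0.2375  (Oracle)
  w_6 = 0.132935·0.0067 + -0.005801·4.1665 = -0.0233  (Starbucks)
Σw_i=1.0000  μᵀw=0.1820
σ²=wᵀΣw=λ₁·μ_p+λ₂ = 0.132935·0.182 + -0.005801 = 0.018393 ≈ 0.0184

0.1631


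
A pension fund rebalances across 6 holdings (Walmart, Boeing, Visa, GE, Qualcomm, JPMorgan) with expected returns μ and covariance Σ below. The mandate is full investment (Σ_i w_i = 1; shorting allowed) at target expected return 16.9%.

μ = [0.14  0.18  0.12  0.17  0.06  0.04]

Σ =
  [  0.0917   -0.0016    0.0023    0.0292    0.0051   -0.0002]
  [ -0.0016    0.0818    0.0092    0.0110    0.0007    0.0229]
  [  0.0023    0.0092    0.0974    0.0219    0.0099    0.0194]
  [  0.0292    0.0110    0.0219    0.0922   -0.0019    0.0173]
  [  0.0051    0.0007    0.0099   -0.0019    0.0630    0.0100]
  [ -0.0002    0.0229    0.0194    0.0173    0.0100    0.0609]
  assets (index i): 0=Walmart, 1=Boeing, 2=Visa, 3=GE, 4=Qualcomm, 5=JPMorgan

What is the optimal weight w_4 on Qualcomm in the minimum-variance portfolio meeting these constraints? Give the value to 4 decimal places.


u=Σ⁻¹μ = [1.1016  2.2175  0.8141  1.2298  0.8952  -0.9291]
v=Σ⁻¹𝟙 = [8.7747  8.8407  5.2810  4.5257  13.1003  8.0058]
a=μᵀu=0.876683  b=𝟙ᵀu=5.329113  c=𝟙ᵀv=48.528159  D=ac−b²=14.144381
λ₁=(c·0.169−b)/D = (48.528159·0.169−5.329113)/14.144381 = 0.203059
λ₂=(a−b·0.169)/D = (0.876683−5.329113·0.169)/14.144381 = -0.001692
w* = 0.203059·u + -0.001692·v:
  w_0 = 0.203059·1.1016 + -0.001692·8.7747 = 0.2088  (Walmart)
  w_1 = 0.203059·2.2175 + -0.001692·8.8407 = 0.4353  (Boeing)
  w_2 = 0.203059·0.8141 + -0.001692·5.2810 = 0.1564  (Visa)
  w_3 = 0.203059·1.2298 + -0.001692·4.5257 = 0.2421  (GE)
  w_4 = 0.203059·0.8952 + -0.001692·13.1003 = 0.1596  (Qualcomm)
  w_5 = 0.203059·-0.9291 + -0.001692·8.0058 = -0.2022  (JPMorgan)
Σw_i=1.0000  μᵀw=0.1690
σ²=wᵀΣw=λ₁·μ_p+λ₂ = 0.203059·0.169 + -0.001692 = 0.032625 ≈ 0.0326

0.1596


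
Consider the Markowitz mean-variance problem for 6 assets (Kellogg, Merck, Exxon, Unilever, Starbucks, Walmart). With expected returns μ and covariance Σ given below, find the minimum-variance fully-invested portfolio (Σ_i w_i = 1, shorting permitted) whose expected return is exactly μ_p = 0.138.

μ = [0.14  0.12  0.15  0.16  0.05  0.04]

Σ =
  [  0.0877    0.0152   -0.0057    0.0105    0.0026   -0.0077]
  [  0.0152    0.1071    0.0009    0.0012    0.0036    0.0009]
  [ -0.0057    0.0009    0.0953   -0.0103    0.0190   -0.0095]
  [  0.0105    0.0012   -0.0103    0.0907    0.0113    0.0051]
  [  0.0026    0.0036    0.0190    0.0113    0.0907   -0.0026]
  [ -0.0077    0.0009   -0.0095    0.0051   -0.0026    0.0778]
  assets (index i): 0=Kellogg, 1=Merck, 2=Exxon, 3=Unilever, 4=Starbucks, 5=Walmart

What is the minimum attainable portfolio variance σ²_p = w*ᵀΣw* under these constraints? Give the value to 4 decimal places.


0.0210

x=Σ⁻¹μ = [1.4279  0.8795  1.9460  1.7818  -0.1324  0.7617]
y=Σ⁻¹𝟙 = [10.9290  7.2135  12.1516  9.3126  7.1489  14.9639]
a=μᵀx=0.906271  b=𝟙ᵀx=6.664440  c=𝟙ᵀy=61.719576  D=ac−b²=11.519927
λ₁=(c·0.138−b)/D = (61.719576·0.138−6.664440)/11.519927 = 0.160840
λ₂=(a−b·0.138)/D = (0.906271−6.664440·0.138)/11.519927 = -0.001165
w* = 0.160840·x + -0.001165·y:
  w_0 = 0.160840·1.4279 + -0.001165·10.9290 = 0.2169  (Kellogg)
  w_1 = 0.160840·0.8795 + -0.001165·7.2135 = 0.1331  (Merck)
  w_2 = 0.160840·1.9460 + -0.001165·12.1516 = 0.2988  (Exxon)
  w_3 = 0.160840·1.7818 + -0.001165·9.3126 = 0.2757  (Unilever)
  w_4 = 0.160840·-0.1324 + -0.001165·7.1489 = -0.0296  (Starbucks)
  w_5 = 0.160840·0.7617 + -0.001165·14.9639 = 0.1051  (Walmart)
Σw_i=1.0000  μᵀw=0.1380
σ²=wᵀΣw=λ₁·μ_p+λ₂ = 0.160840·0.138 + -0.001165 = 0.021031 ≈ 0.0210


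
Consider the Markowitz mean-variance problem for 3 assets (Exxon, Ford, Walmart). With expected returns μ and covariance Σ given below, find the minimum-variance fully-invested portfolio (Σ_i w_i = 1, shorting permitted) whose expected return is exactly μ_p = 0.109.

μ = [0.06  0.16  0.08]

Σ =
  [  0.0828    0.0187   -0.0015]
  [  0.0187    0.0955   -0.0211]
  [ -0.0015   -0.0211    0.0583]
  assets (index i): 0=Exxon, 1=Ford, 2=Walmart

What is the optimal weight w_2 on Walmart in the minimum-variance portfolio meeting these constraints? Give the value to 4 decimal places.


g=Σ⁻¹μ = [0.2912  2.0904  2.1362]
h=Σ⁻¹𝟙 = [9.4202  13.5537  22.3004]
a=μᵀg=0.522831  b=𝟙ᵀg=4.517842  c=𝟙ᵀh=45.274369  D=ac−b²=3.259933
λ₁=(c·0.109−b)/D = (45.274369·0.109−4.517842)/3.259933 = 0.127936
λ₂=(a−b·0.109)/D = (0.522831−4.517842·0.109)/3.259933 = 0.009321
w* = 0.127936·g + 0.009321·h:
  w_0 = 0.127936·0.2912 + 0.009321·9.4202 = 0.1251  (Exxon)
  w_1 = 0.127936·2.0904 + 0.009321·13.5537 = 0.3938  (Ford)
  w_2 = 0.127936·2.1362 + 0.009321·22.3004 = 0.4812  (Walmart)
Σw_i=1.0000  μᵀw=0.1090
σ²=wᵀΣw=λ₁·μ_p+λ₂ = 0.127936·0.109 + 0.009321 = 0.023266 ≈ 0.0233

0.4812


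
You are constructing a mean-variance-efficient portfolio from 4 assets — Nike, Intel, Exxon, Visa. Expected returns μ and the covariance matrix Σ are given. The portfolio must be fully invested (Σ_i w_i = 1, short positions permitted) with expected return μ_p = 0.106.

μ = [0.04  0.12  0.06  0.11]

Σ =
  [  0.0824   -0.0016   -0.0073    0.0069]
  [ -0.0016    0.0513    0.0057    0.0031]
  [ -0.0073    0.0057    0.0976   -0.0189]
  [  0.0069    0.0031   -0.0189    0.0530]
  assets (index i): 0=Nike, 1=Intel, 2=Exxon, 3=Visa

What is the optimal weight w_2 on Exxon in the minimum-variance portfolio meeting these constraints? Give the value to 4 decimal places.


0.1395

x=Σ⁻¹μ = [0.4238  2.1109  0.9565  2.2379]
y=Σ⁻¹𝟙 = [11.9386  16.9830  14.2945  21.4178]
a=μᵀx=0.573822  b=𝟙ᵀx=5.729131  c=𝟙ᵀy=64.633897  D=ac−b²=4.265434
λ₁=(c·0.106−b)/D = (64.633897·0.106−5.729131)/4.265434 = 0.263059
λ₂=(a−b·0.106)/D = (0.573822−5.729131·0.106)/4.265434 = -0.007846
w* = 0.263059·x + -0.007846·y:
  w_0 = 0.263059·0.4238 + -0.007846·11.9386 = 0.0178  (Nike)
  w_1 = 0.263059·2.1109 + -0.007846·16.9830 = 0.4220  (Intel)
  w_2 = 0.263059·0.9565 + -0.007846·14.2945 = 0.1395  (Exxon)
  w_3 = 0.263059·2.2379 + -0.007846·21.4178 = 0.4207  (Visa)
Σw_i=1.0000  μᵀw=0.1060
σ²=wᵀΣw=λ₁·μ_p+λ₂ = 0.263059·0.106 + -0.007846 = 0.020039 ≈ 0.0200


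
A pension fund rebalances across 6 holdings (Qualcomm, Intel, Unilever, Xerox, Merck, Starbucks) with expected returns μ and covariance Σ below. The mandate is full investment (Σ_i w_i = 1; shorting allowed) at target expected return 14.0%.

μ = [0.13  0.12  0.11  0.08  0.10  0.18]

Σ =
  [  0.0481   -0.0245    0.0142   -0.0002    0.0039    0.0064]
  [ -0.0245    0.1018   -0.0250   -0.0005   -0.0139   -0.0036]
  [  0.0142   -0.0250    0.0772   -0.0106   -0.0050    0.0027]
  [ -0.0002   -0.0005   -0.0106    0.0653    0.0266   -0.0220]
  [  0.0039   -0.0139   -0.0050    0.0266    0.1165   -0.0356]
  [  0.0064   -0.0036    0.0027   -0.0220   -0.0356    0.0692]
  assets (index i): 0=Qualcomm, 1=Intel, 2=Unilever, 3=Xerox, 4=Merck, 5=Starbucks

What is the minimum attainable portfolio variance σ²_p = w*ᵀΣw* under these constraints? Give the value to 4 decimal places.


0.0118

g=Σ⁻¹μ = [2.8125  2.7903  2.0935  2.1850  1.9401  4.0973]
h=Σ⁻¹𝟙 = [22.0200  22.9730  19.3502  21.9131  14.7979  27.4339]
a=μᵀg=2.037081  b=𝟙ᵀg=15.918814  c=𝟙ᵀh=128.488059  D=ac−b²=8.331977
λ₁=(c·0.140−b)/D = (128.488059·0.140−15.918814)/8.331977 = 0.248382
λ₂=(a−b·0.140)/D = (2.037081−15.918814·0.140)/8.331977 = -0.022990
w* = 0.248382·g + -0.022990·h:
  w_0 = 0.248382·2.8125 + -0.022990·22.0200 = 0.1923  (Qualcomm)
  w_1 = 0.248382·2.7903 + -0.022990·22.9730 = 0.1649  (Intel)
  w_2 = 0.248382·2.0935 + -0.022990·19.3502 = 0.0751  (Unilever)
  w_3 = 0.248382·2.1850 + -0.022990·21.9131 = 0.0389  (Xerox)
  w_4 = 0.248382·1.9401 + -0.022990·14.7979 = 0.1417  (Merck)
  w_5 = 0.248382·4.0973 + -0.022990·27.4339 = 0.3870  (Starbucks)
Σw_i=1.0000  μᵀw=0.1400
σ²=wᵀΣw=λ₁·μ_p+λ₂ = 0.248382·0.140 + -0.022990 = 0.011783 ≈ 0.0118


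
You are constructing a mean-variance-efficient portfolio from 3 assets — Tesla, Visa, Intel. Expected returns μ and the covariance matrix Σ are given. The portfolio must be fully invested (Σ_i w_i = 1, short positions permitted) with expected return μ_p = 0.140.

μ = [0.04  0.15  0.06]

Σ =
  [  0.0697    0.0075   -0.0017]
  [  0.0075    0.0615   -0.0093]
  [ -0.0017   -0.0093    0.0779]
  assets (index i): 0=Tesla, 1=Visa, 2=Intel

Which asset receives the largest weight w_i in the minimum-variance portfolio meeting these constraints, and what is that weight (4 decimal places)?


g=Σ⁻¹μ = [0.3245  2.5633  1.0833]
h=Σ⁻¹𝟙 = [12.8896  16.9785  15.1452]
a=μᵀg=0.462469  b=𝟙ᵀg=3.971075  c=𝟙ᵀh=45.013368  D=ac−b²=5.047850
λ₁=(c·0.140−b)/D = (45.013368·0.140−3.971075)/5.047850 = 0.461740
λ₂=(a−b·0.140)/D = (0.462469−3.971075·0.140)/5.047850 = -0.018519
w* = 0.461740·g + -0.018519·h:
  w_0 = 0.461740·0.3245 + -0.018519·12.8896 = -0.0889  (Tesla)
  w_1 = 0.461740·2.5633 + -0.018519·16.9785 = 0.8691  (Visa)
  w_2 = 0.461740·1.0833 + -0.018519·15.1452 = 0.2197  (Intel)
Σw_i=1.0000  μᵀw=0.1400
σ²=wᵀΣw=λ₁·μ_p+λ₂ = 0.461740·0.140 + -0.018519 = 0.046125 ≈ 0.0461

Visa (0.8691)


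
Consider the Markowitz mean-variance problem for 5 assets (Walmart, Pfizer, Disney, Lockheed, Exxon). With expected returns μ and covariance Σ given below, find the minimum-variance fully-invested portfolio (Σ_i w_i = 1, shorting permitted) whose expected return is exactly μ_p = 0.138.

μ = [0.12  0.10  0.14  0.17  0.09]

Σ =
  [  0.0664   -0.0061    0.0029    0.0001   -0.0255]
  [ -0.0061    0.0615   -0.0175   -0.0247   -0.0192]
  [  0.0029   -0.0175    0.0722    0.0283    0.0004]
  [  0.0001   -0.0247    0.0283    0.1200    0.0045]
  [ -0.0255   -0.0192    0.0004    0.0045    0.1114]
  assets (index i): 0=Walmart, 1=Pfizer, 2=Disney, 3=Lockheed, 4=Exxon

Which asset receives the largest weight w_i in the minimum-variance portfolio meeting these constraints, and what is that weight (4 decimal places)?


u=Σ⁻¹μ = [2.8452  3.7940  2.0964  1.6243  2.0399]
v=Σ⁻¹𝟙 = [25.1692  34.0884  16.8339  10.6042  20.1244]
a=μᵀu=1.474043  b=𝟙ᵀu=12.399806  c=𝟙ᵀv=106.820142  D=ac−b²=3.702326
λ₁=(c·0.138−b)/D = (106.820142·0.138−12.399806)/3.702326 = 0.632406
λ₂=(a−b·0.138)/D = (1.474043−12.399806·0.138)/3.702326 = -0.064049
w* = 0.632406·u + -0.064049·v:
  w_0 = 0.632406·2.8452 + -0.064049·25.1692 = 0.1872  (Walmart)
  w_1 = 0.632406·3.7940 + -0.064049·34.0884 = 0.2160  (Pfizer)
  w_2 = 0.632406·2.0964 + -0.064049·16.8339 = 0.2476  (Disney)
  w_3 = 0.632406·1.6243 + -0.064049·10.6042 = 0.3480  (Lockheed)
  w_4 = 0.632406·2.0399 + -0.064049·20.1244 = 0.0011  (Exxon)
Σw_i=1.0000  μᵀw=0.1380
σ²=wᵀΣw=λ₁·μ_p+λ₂ = 0.632406·0.138 + -0.064049 = 0.023223 ≈ 0.0232

Lockheed (0.3480)


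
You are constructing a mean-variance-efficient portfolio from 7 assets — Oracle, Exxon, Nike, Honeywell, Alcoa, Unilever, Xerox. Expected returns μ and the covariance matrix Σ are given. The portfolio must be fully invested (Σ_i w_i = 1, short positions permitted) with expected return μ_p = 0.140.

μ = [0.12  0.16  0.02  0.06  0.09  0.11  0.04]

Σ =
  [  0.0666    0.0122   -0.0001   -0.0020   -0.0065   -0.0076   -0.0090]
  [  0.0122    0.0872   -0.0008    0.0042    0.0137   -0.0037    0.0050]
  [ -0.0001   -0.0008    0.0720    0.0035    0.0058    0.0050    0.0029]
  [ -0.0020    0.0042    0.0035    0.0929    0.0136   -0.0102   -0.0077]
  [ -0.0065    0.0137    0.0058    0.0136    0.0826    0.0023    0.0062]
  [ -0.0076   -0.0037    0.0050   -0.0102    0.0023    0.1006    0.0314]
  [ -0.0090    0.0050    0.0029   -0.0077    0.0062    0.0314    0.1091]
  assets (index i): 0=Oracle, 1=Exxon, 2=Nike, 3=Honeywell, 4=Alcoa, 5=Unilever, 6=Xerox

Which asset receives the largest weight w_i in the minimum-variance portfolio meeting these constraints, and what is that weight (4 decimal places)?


Exxon (0.3576)

g=Σ⁻¹μ = [1.7898  1.4754  0.1054  0.6406  0.8316  1.3027  0.0669]
h=Σ⁻¹𝟙 = [16.9695  7.2745  11.8045  10.7216  8.8184  9.4631  7.4506]
a=μᵀg=0.712192  b=𝟙ᵀg=6.212267  c=𝟙ᵀh=72.502180  D=ac−b²=13.043184
λ₁=(c·0.140−b)/D = (72.502180·0.140−6.212267)/13.043184 = 0.301923
λ₂=(a−b·0.140)/D = (0.712192−6.212267·0.140)/13.043184 = -0.012077
w* = 0.301923·g + -0.012077·h:
  w_0 = 0.301923·1.7898 + -0.012077·16.9695 = 0.3354  (Oracle)
  w_1 = 0.301923·1.4754 + -0.012077·7.2745 = 0.3576  (Exxon)
  w_2 = 0.301923·0.1054 + -0.012077·11.8045 = -0.1108  (Nike)
  w_3 = 0.301923·0.6406 + -0.012077·10.7216 = 0.0639  (Honeywell)
  w_4 = 0.301923·0.8316 + -0.012077·8.8184 = 0.1446  (Alcoa)
  w_5 = 0.301923·1.3027 + -0.012077·9.4631 = 0.2790  (Unilever)
  w_6 = 0.301923·0.0669 + -0.012077·7.4506 = -0.0698  (Xerox)
Σw_i=1.0000  μᵀw=0.1400
σ²=wᵀΣw=λ₁·μ_p+λ₂ = 0.301923·0.140 + -0.012077 = 0.030192 ≈ 0.0302
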